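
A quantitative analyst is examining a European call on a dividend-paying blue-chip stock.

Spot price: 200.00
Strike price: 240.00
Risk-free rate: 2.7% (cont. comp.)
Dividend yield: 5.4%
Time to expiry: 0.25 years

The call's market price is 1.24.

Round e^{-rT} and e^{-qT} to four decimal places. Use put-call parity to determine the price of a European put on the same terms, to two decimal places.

42.31

exp(−qT) = exp(−0.054·0.25) = 0.9866;  exp(−rT) = exp(−0.027·0.25) = 0.9933
Put-call parity: C − P = S·e^(−qT) − K·e^(−rT) = 200·0.9866 − 240·0.9933 = 197.3200 − 238.3920 = -41.0720
P = C − (C − P) = 1.24 − (-41.0720) = 42.3120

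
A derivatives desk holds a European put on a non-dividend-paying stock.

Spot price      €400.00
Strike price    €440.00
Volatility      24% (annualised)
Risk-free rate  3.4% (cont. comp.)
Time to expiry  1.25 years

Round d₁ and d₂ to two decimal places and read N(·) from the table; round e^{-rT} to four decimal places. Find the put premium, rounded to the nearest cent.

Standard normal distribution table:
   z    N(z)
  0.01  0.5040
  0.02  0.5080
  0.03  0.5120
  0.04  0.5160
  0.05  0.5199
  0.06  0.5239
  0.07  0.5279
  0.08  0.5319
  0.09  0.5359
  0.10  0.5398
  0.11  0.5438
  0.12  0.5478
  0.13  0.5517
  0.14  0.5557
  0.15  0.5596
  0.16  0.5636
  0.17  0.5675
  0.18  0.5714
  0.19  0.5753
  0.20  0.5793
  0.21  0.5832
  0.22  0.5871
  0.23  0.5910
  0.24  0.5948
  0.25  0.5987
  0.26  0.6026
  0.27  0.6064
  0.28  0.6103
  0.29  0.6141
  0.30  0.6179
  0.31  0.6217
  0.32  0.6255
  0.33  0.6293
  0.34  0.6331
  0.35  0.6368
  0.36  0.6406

€55.81

σ√T = 0.24·√1.25 = 0.2683
ln(S/K) + (r + σ²/2)T = ln(400/440) + (0.034 + 0.24²/2)·1.25 = -0.0953 + 0.0785 = -0.0168
d₁ = -0.0168 / 0.2683 = -0.0626 ≈ -0.06
d₂ = d₁ − σ√T = -0.0626 − 0.2683 = -0.3310 ≈ -0.33
exp(−rT) = exp(−0.034·1.25) = 0.9584
P = 440·0.9584·N(0.33) − 400·N(0.06) = 440·0.9584·0.6293 − 400·0.5239 = 265.3733 − 209.5600 = 55.8133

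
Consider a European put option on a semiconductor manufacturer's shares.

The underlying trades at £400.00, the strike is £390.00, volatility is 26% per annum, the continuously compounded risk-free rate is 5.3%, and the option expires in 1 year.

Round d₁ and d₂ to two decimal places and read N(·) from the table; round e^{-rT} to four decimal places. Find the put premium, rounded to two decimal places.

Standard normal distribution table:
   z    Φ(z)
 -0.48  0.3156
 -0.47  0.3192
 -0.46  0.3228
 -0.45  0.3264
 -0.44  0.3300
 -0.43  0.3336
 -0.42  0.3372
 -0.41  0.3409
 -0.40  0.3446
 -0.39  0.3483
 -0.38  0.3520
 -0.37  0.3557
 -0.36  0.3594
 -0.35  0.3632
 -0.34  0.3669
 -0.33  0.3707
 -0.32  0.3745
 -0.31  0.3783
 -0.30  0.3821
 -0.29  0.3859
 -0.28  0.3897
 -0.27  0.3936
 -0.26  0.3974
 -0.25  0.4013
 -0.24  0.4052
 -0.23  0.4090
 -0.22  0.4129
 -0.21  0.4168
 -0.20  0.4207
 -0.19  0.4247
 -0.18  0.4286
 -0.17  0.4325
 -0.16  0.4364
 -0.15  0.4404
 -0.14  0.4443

£26.53

σ√T = 0.26 × 1.0000 = 0.2600
d₁ = [ln(400/390) + (0.053 + ½·0.26²)·1] / (σ√T) = (0.0253 + 0.0868) / 0.2600 = 0.4312 which rounds to 0.43
d₂ = 0.4312 − 0.2600 = 0.1712 which rounds to 0.17
e^(−rT) = e^(−0.053·1) = 0.9484
N(−d₂) = N(-0.17) = 0.4325;  N(−d₁) = N(-0.43) = 0.3336
P = 390·0.9484·0.4325 − 400·0.3336 = 159.9714 − 133.4400 = 26.5314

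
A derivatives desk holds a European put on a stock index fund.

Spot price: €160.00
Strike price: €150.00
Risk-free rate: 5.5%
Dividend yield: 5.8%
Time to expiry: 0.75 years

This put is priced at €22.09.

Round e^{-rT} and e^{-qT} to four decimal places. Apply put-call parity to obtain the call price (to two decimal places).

€31.33

exp(−qT) = exp(−0.058·0.75) = 0.9574;  exp(−rT) = exp(−0.055·0.75) = 0.9596
Put-call parity: C − P = S·e^(−qT) − K·e^(−rT) = 160·0.9574 − 150·0.9596 = 153.1840 − 143.9400 = 9.2440
C = P + (C − P) = 22.09 + (9.2440) = 31.3340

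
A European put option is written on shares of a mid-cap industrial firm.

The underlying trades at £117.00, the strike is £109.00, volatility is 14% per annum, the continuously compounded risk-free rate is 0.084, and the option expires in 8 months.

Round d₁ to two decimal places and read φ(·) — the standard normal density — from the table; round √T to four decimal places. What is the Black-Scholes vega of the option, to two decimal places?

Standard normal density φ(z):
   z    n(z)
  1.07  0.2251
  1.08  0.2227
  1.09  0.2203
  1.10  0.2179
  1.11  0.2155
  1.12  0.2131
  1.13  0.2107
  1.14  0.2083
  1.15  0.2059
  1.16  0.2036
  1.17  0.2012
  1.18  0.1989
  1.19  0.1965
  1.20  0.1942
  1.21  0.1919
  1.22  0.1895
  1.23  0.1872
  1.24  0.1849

19.22

σ√T = 0.14 × 0.8165 = 0.1143
d₁ = [ln(117/109) + (0.084 + 0.14²/2)·0.6667] / 0.1143 = [0.0708 + 0.0625] / 0.1143 = 1.1667 which rounds to 1.17
√T = √0.6667 = 0.8165
φ(d₁) = φ(1.17) = 0.2012
vega = S·φ(d₁)·√T = 117·0.2012·0.8165 = 19.2207
(Vega is the same for a European call and put with the same parameters.)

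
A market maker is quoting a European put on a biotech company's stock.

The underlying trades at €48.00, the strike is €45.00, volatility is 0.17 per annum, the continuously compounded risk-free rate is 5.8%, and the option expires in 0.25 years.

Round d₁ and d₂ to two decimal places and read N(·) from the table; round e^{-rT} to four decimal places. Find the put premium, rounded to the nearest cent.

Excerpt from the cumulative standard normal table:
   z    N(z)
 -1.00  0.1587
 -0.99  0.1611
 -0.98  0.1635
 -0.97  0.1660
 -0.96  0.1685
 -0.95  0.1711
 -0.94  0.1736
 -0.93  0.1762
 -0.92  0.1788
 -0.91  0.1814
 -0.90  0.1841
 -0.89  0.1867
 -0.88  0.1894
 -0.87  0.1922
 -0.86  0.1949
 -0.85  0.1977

€0.31

σ√T = 0.17 × 0.5000 = 0.0850
ln(S/K) + (r + σ²/2)T = ln(48/45) + (0.058 + 0.17²/2)·0.25 = 0.0645 + 0.0181 = 0.0827
d₁ = 0.0827 / 0.0850 = 0.9724 ≈ 0.97
d₂ = d₁ − σ√T = 0.9724 − 0.0850 = 0.8874 ≈ 0.89
e^(−rT) = e^(−0.058·0.25) = 0.9856
N(−d₂) = N(-0.89) = 0.1867;  N(−d₁) = N(-0.97) = 0.1660
P = 45·0.9856·0.1867 − 48·0.1660 = 8.2805 − 7.9680 = 0.3125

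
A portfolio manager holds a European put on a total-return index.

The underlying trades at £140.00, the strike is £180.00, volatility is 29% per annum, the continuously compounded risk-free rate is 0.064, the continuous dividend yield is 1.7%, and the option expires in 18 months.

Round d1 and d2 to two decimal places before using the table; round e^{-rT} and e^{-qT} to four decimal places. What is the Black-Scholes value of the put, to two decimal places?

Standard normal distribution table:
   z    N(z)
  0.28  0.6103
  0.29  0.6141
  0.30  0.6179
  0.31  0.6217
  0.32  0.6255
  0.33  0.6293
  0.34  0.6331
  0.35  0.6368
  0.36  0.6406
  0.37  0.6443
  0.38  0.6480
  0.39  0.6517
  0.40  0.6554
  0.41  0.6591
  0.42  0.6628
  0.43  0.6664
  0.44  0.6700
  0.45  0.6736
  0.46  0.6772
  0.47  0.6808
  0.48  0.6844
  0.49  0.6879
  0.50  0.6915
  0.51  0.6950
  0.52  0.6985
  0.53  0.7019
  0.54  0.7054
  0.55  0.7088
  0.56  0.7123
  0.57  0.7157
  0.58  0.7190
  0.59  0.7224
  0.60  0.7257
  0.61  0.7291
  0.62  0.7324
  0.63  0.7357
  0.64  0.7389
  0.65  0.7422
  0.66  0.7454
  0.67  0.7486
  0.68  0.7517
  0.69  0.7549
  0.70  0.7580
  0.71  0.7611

£37.57

σ√T = 0.29 × 1.2247 = 0.3552
d₁ = [ln(140/180) + (0.064 − 0.017 + ½·0.29²)·1.5] / (σ√T) = (-0.2513 + 0.1336) / 0.3552 = -0.3315 ≈ -0.33
d₂ = -0.3315 − 0.3552 = -0.6867 ≈ -0.69
e^(−qT) = e^(−0.017·1.5) = 0.9748;  e^(−rT) = e^(−0.064·1.5) = 0.9085
P = 180·0.9085·N(0.69) − 140·0.9748·N(0.33) = 180·0.9085·0.7549 − 140·0.9748·0.6293 = 123.4488 − 85.8818 = 37.5670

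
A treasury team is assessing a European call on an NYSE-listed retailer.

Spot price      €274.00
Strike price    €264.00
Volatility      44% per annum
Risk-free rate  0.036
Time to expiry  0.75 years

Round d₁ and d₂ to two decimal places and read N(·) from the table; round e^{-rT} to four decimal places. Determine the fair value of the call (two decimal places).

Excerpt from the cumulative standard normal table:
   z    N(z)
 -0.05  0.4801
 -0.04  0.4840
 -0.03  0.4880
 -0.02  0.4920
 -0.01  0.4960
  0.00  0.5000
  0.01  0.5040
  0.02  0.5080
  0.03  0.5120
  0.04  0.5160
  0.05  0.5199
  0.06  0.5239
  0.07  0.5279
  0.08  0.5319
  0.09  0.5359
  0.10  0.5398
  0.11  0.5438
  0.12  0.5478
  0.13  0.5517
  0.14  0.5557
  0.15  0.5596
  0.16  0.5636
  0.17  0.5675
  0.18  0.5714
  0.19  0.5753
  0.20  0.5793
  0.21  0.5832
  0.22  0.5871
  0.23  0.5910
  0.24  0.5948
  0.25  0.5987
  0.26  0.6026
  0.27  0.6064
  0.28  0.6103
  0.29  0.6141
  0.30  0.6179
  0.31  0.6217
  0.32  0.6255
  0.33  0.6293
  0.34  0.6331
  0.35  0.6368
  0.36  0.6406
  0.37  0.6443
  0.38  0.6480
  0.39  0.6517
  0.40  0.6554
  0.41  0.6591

σ√T = 0.44 × 0.8660 = 0.3811
d₁ = [ln(274/264) + (0.036 + 0.44²/2)·0.75] / 0.3811 = [0.0372 + 0.0996] / 0.3811 = 0.3590 ⇒ 0.36
d₂ = d₁ − σ√T = 0.3590 − 0.3811 = -0.0221 ⇒ -0.02
exp(−rT) = exp(−0.036·0.75) = 0.9734
N(d₁) = N(0.36) = 0.6406;  N(d₂) = N(-0.02) = 0.4920
C = 274·0.6406 − 264·0.9734·0.4920 = 175.5244 − 126.4330 = 49.0914

€49.09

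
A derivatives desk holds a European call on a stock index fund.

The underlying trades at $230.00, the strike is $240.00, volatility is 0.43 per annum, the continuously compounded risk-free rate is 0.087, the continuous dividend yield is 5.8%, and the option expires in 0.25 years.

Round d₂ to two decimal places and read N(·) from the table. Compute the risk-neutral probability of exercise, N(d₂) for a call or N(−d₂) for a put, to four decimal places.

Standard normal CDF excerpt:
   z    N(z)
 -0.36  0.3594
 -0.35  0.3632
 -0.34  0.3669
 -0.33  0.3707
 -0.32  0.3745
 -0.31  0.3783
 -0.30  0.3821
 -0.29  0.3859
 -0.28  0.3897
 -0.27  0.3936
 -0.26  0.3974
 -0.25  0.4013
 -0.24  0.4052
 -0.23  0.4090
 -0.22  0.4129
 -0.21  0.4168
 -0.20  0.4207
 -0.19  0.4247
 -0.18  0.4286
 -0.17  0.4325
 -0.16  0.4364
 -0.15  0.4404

0.3936

σ√T = 0.43·√0.25 = 0.2150
d₁ = [ln(230/240) + (0.087 − 0.058 + ½·0.43²)·0.25] / (σ√T) = (-0.0426 + 0.0304) / 0.2150 = -0.0567 which rounds to -0.06
d₂ = -0.0567 − 0.2150 = -0.2717 which rounds to -0.27
Risk-neutral Pr[S_T > K] = N(d₂) = N(-0.27) = 0.3936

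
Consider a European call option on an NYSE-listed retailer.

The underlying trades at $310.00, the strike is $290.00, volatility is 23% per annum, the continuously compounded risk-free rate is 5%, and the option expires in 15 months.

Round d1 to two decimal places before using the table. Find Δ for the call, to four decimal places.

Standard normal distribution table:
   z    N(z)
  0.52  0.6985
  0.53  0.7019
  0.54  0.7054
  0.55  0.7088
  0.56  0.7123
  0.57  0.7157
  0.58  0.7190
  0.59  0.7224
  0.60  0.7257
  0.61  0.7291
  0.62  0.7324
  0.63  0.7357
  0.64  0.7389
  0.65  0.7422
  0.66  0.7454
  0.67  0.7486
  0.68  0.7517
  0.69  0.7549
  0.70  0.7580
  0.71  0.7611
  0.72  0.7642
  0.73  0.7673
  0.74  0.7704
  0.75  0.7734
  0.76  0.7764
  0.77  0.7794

σ√T = 0.23·√1.25 = 0.2571
d₁ = [ln(310/290) + (0.05 + ½·0.23²)·1.25] / (σ√T) = (0.0667 + 0.0956) / 0.2571 = 0.6310 which rounds to 0.63
N(d₁) = N(0.63) = 0.7357
Δ_call = N(d₁) = 0.7357

0.7357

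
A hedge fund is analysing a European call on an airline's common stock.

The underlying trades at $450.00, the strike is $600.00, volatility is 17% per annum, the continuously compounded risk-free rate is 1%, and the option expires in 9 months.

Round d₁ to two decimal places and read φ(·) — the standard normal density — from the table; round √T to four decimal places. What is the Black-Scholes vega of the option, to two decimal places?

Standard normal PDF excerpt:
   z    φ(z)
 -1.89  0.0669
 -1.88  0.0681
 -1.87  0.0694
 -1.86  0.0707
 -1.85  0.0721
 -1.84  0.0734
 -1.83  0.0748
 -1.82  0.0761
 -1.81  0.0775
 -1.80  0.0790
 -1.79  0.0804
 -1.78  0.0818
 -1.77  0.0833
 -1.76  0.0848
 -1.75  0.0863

29.15

σ√T = 0.17·√0.75 = 0.1472
d₁ = [ln(450/600) + (0.01 + 0.17²/2)·0.75] / 0.1472 = [-0.2877 + 0.0183] / 0.1472 = -1.8295 ⇒ -1.83
√T = √0.75 = 0.8660
φ(d₁) = φ(-1.83) = 0.0748
vega = S·φ(d₁)·√T = 450·0.0748·0.8660 = 29.1496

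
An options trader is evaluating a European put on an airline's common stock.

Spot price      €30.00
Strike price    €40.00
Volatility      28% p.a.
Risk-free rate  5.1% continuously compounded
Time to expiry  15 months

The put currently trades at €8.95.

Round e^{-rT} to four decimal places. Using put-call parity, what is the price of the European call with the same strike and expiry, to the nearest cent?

€1.42

e^(−rT) = e^(−0.051·1.25) = 0.9382
Put-call parity: C − P = S − K·e^(−rT) = 30 − 40·0.9382 = 30 − 37.5280 = -7.5280
C = P + (C − P) = 8.95 + (-7.5280) = 1.4220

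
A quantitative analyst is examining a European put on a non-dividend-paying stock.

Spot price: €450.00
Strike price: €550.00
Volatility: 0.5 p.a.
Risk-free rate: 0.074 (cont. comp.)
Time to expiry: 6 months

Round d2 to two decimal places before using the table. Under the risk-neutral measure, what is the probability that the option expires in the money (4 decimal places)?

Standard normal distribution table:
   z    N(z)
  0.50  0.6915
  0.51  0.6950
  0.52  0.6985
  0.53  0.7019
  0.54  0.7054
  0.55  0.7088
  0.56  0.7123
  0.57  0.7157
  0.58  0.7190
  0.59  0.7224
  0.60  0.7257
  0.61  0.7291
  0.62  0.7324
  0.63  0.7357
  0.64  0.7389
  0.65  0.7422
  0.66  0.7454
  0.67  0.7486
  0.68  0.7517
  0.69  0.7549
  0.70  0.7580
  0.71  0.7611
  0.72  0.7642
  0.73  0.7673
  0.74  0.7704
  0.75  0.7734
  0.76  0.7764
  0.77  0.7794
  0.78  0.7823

T = 0.5;  σ√T = 0.3536
d₁ = [ln(450/550) + (0.074 + ½·0.5²)·0.5] / (σ√T) = (-0.2007 + 0.0995) / 0.3536 = -0.2862 → -0.29
d₂ = -0.2862 − 0.3536 = -0.6397 → -0.64
Risk-neutral Pr[S_T < K] = N(−d₂) = N(0.64) = 0.7389

0.7389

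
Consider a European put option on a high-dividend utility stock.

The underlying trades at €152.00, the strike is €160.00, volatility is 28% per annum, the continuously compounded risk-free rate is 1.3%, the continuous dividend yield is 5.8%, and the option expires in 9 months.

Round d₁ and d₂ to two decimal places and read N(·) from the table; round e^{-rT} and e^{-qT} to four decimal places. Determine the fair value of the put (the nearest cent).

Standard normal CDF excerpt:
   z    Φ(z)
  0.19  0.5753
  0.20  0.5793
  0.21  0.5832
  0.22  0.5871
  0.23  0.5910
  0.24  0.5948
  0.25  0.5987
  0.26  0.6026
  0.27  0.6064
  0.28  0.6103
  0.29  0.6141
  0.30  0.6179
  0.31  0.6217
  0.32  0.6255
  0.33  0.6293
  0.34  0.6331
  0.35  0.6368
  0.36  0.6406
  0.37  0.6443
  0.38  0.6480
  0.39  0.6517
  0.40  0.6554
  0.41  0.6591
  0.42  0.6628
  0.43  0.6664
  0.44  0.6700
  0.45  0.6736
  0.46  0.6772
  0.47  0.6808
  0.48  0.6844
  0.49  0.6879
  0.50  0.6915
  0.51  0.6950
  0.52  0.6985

σ√T = 0.28 × 0.8660 = 0.2425
d₁ = [ln(152/160) + (0.013 − 0.058 + ½·0.28²)·0.75] / (σ√T) = (-0.0513 − 0.0043) / 0.2425 = -0.2295 which rounds to -0.23
d₂ = -0.2295 − 0.2425 = -0.4720 which rounds to -0.47
exp(−qT) = exp(−0.058·0.75) = 0.9574;  exp(−rT) = exp(−0.013·0.75) = 0.9903
N(−d₂) = N(0.47) = 0.6808;  N(−d₁) = N(0.23) = 0.5910
P = 160·0.9903·0.6808 − 152·0.9574·0.5910 = 107.8714 − 86.0052 = 21.8662

€21.87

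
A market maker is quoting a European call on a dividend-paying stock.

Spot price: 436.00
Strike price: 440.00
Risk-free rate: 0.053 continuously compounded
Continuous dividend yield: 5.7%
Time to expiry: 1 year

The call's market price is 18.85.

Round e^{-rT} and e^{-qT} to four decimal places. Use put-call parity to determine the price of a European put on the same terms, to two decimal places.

exp(−qT) = exp(−0.057·1) = 0.9446;  exp(−rT) = exp(−0.053·1) = 0.9484
Put-call parity: C − P = S·e^(−qT) − K·e^(−rT) = 436·0.9446 − 440·0.9484 = 411.8456 − 417.2960 = -5.4504
P = C − (C − P) = 18.85 − (-5.4504) = 24.3004

24.30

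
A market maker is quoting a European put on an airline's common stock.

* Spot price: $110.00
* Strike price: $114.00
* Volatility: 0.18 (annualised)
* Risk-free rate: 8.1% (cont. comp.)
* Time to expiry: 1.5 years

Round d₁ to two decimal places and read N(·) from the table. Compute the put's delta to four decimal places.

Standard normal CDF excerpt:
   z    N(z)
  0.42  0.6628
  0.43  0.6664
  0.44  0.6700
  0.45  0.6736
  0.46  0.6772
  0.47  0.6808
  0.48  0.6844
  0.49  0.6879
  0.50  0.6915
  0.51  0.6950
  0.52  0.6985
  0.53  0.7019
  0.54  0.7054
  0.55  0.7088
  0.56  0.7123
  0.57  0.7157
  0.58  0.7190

-0.3085

σ√T = 0.18·√1.5 = 0.2205
d₁ = [ln(110/114) + (0.081 + ½·0.18²)·1.5] / (σ√T) = (-0.0357 + 0.1458) / 0.2205 = 0.4993 → 0.50
N(d₁) = N(0.50) = 0.6915
Δ_put = N(d₁) − 1 = 0.6915 − 1 = -0.3085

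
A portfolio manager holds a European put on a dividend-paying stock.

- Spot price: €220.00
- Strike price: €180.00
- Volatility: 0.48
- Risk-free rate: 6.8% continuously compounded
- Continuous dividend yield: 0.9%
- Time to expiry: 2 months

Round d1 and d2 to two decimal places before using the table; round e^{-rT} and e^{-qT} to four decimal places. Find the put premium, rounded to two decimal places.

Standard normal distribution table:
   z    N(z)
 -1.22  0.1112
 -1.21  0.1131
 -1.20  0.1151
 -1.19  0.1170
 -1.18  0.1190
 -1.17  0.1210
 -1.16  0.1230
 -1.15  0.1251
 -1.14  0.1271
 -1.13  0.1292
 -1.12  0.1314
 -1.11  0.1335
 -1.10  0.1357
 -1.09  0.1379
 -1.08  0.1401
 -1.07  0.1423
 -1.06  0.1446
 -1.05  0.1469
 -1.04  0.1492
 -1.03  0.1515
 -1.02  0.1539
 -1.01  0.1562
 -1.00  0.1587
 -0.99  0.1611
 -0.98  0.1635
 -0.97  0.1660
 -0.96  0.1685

€2.52

σ√T = 0.48·√0.1667 = 0.1960
ln(S/K) + (r − q + σ²/2)T = ln(220/180) + (0.068 − 0.009 + 0.48²/2)·0.1667 = 0.2007 + 0.0290 = 0.2297
d₁ = 0.2297 / 0.1960 = 1.1722 ⇒ 1.17
d₂ = d₁ − σ√T = 1.1722 − 0.1960 = 0.9762 ⇒ 0.98
exp(−qT) = exp(−0.009·0.1667) = 0.9985;  exp(−rT) = exp(−0.068·0.1667) = 0.9887
N(−d₂) = N(-0.98) = 0.1635;  N(−d₁) = N(-1.17) = 0.1210
P = 180·0.9887·0.1635 − 220·0.9985·0.1210 = 29.0974 − 26.5801 = 2.5174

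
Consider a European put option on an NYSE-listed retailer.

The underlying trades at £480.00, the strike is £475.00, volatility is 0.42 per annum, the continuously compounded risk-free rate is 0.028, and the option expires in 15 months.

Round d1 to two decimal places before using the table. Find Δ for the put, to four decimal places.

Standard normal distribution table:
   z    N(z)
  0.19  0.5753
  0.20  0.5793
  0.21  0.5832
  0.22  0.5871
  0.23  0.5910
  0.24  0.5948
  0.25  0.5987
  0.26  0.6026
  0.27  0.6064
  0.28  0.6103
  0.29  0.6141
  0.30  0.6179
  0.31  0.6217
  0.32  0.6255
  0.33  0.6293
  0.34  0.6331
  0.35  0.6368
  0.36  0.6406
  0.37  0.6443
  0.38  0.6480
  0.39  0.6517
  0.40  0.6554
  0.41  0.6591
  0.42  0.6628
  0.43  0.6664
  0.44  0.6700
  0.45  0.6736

T = 1.25;  σ√T = 0.4696
d₁ = [ln(480/475) + (0.028 + 0.42²/2)·1.25] / 0.4696 = [0.0105 + 0.1452] / 0.4696 = 0.3316 ⇒ 0.33
N(d₁) = N(0.33) = 0.6293
Δ_put = N(d₁) − 1 = 0.6293 − 1 = -0.3707

-0.3707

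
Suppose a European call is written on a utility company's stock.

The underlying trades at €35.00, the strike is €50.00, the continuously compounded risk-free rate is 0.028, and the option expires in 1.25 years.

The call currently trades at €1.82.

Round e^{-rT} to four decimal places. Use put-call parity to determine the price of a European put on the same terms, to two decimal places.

e^(−rT) = e^(−0.028·1.25) = 0.9656
Put-call parity: C − P = S − K·e^(−rT) = 35 − 50·0.9656 = 35 − 48.2800 = -13.2800
P = C − (C − P) = 1.82 − (-13.2800) = 15.1000

€15.10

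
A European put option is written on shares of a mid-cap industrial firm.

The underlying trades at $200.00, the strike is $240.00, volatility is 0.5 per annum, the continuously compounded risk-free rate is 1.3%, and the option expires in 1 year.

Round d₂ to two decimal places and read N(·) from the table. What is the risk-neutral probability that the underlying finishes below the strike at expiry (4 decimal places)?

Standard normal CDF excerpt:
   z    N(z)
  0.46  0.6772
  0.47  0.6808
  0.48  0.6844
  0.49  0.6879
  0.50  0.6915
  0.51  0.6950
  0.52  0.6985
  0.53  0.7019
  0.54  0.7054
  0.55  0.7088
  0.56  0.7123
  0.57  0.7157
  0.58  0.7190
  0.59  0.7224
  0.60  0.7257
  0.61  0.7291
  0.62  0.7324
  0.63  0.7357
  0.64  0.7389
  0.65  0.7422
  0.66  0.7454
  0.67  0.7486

σ√T = 0.5 × 1.0000 = 0.5000
ln(S/K) + (r + σ²/2)T = ln(200/240) + (0.013 + 0.5²/2)·1 = -0.1823 + 0.1380 = -0.0443
d₁ = -0.0443 / 0.5000 = -0.0886 ⇒ -0.09
d₂ = d₁ − σ√T = -0.0886 − 0.5000 = -0.5886 ⇒ -0.59
Risk-neutral Pr[S_T < K] = N(−d₂) = N(0.59) = 0.7224

0.7224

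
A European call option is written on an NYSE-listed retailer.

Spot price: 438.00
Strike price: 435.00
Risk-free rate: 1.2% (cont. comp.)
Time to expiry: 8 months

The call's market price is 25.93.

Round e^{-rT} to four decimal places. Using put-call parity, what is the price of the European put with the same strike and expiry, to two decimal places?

19.45

e^(−rT) = e^(−0.012·0.6667) = 0.9920
Put-call parity: C − P = S − K·e^(−rT) = 438 − 435·0.9920 = 438 − 431.5200 = 6.4800
P = C − (C − P) = 25.93 − (6.4800) = 19.4500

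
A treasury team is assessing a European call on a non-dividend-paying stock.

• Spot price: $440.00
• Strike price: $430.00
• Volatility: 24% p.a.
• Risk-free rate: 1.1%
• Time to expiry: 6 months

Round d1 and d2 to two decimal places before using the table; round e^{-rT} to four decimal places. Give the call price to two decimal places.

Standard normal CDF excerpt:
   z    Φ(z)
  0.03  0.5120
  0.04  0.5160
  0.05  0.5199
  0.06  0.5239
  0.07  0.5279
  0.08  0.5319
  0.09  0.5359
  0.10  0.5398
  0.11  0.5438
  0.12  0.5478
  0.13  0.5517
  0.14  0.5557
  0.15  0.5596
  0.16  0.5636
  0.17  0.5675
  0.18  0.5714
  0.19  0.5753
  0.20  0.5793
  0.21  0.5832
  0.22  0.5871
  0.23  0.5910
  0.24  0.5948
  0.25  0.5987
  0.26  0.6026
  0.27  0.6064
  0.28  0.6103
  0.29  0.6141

σ√T = 0.24·√0.5 = 0.1697
d₁ = [ln(440/430) + (0.011 + ½·0.24²)·0.5] / (σ√T) = (0.0230 + 0.0199) / 0.1697 = 0.2527 → 0.25
d₂ = 0.2527 − 0.1697 = 0.0830 → 0.08
e^(−rT) = e^(−0.011·0.5) = 0.9945
C = 440·N(0.25) − 430·0.9945·N(0.08) = 440·0.5987 − 430·0.9945·0.5319 = 263.4280 − 227.4591 = 35.9689

$35.97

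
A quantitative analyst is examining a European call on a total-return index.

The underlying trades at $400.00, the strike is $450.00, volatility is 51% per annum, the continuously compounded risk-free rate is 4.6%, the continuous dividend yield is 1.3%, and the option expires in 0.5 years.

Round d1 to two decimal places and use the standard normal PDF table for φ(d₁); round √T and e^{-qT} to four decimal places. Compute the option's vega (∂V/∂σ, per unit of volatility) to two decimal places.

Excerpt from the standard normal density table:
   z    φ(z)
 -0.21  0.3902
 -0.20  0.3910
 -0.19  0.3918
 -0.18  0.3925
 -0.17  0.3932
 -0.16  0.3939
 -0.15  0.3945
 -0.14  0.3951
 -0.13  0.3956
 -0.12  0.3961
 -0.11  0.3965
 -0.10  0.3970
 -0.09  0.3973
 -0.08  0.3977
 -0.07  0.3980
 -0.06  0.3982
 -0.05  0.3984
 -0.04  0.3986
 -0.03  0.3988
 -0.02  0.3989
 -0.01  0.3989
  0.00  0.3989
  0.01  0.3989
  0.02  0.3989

111.56

T = 0.5;  σ√T = 0.3606
ln(S/K) + (r − q + σ²/2)T = ln(400/450) + (0.046 − 0.013 + 0.51²/2)·0.5 = -0.1178 + 0.0815 = -0.0363
d₁ = -0.0363 / 0.3606 = -0.1005 → -0.10
√T = √0.5 = 0.7071
φ(d₁) = φ(-0.10) = 0.3970
e^(−qT) = e^(−0.013·0.5) = 0.9935
vega = S·e^(−qT)·φ(d₁)·√T = 400·0.9935·0.3970·0.7071 = 111.5576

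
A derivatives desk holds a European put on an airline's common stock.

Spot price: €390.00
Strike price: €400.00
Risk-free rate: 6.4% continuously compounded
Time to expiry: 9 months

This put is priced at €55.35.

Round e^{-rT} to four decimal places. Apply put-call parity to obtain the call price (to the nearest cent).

€64.11

exp(−rT) = exp(−0.064·0.75) = 0.9531
Put-call parity: C − P = S − K·e^(−rT) = 390 − 400·0.9531 = 390 − 381.2400 = 8.7600
C = P + (C − P) = 55.35 + (8.7600) = 64.1100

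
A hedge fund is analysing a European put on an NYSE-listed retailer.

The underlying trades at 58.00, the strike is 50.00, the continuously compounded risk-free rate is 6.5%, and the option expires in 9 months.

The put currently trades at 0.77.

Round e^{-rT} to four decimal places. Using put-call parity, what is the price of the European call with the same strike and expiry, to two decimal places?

11.15

exp(−rT) = exp(−0.065·0.75) = 0.9524
Put-call parity: C − P = S − K·e^(−rT) = 58 − 50·0.9524 = 58 − 47.6200 = 10.3800
C = P + (C − P) = 0.77 + (10.3800) = 11.1500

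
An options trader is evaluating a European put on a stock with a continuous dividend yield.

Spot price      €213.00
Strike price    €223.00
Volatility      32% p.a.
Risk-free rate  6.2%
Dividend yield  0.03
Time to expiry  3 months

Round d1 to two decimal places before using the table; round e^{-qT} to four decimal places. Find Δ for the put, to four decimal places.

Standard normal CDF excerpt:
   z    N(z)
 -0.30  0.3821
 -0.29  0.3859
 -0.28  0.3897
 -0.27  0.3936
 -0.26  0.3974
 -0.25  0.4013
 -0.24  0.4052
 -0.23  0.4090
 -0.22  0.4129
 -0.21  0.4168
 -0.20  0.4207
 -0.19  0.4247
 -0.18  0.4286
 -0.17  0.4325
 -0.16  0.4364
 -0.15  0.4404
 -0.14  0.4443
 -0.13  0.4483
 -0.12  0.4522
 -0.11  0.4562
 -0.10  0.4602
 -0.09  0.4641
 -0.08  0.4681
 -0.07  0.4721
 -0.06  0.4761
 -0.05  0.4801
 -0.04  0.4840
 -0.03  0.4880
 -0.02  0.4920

-0.5594

T = 0.25;  σ√T = 0.1600
d₁ = [ln(213/223) + (0.062 − 0.03 + 0.32²/2)·0.25] / 0.1600 = [-0.0459 + 0.0208] / 0.1600 = -0.1567 which rounds to -0.16
N(d₁) = N(-0.16) = 0.4364
Δ_put = exp(−qT)·(N(d₁) − 1) = 0.9925·(0.4364 − 1) = -0.5594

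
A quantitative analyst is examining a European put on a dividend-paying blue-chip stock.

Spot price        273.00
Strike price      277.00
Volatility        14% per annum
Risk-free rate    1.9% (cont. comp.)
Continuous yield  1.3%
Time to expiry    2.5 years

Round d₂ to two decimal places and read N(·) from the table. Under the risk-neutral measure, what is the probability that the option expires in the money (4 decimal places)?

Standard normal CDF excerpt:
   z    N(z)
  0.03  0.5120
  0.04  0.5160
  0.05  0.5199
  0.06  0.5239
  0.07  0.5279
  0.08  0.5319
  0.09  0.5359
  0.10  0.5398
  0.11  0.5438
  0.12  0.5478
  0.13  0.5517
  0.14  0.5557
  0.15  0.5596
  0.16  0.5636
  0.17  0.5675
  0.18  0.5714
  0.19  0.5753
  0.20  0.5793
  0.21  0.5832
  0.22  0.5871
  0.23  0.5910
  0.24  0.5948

0.5438

σ√T = 0.14 × 1.5811 = 0.2214
d₁ = [ln(273/277) + (0.019 − 0.013 + ½·0.14²)·2.5] / (σ√T) = (-0.0145 + 0.0395) / 0.2214 = 0.1127 ≈ 0.11
d₂ = 0.1127 − 0.2214 = -0.1086 ≈ -0.11
Pr(exercise) under Q = N(−d₂) = N(0.11) = 0.5438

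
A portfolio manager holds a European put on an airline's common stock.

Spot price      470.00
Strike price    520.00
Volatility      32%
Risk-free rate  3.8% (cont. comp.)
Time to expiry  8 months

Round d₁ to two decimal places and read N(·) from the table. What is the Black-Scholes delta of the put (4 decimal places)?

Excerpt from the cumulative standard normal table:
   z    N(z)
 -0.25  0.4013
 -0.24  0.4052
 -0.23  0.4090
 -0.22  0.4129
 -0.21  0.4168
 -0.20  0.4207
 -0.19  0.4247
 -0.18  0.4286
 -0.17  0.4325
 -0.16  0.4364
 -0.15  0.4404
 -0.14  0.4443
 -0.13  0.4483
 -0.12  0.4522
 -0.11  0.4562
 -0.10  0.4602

-0.5636

σ√T = 0.32 × 0.8165 = 0.2613
ln(S/K) + (r + σ²/2)T = ln(470/520) + (0.038 + 0.32²/2)·0.6667 = -0.1011 + 0.0595 = -0.0416
d₁ = -0.0416 / 0.2613 = -0.1593 → -0.16
N(d₁) = N(-0.16) = 0.4364
Δ_put = N(d₁) − 1 = 0.4364 − 1 = -0.5636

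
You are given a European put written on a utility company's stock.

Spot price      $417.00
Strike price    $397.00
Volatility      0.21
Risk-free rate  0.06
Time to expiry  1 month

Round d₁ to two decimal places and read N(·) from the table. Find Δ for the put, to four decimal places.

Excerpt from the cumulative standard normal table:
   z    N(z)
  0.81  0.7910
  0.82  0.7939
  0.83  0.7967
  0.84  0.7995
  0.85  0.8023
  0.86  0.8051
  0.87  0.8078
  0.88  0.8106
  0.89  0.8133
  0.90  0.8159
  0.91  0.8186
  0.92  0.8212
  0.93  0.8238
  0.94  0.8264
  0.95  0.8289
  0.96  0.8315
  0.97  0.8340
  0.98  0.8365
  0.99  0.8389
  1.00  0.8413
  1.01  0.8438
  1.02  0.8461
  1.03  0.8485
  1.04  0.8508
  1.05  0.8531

σ√T = 0.21 × 0.2887 = 0.0606
d₁ = [ln(417/397) + (0.06 + ½·0.21²)·0.08333] / (σ√T) = (0.0491 + 0.0068) / 0.0606 = 0.9236 ⇒ 0.92
N(d₁) = N(0.92) = 0.8212
Δ_put = N(d₁) − 1 = 0.8212 − 1 = -0.1788

-0.1788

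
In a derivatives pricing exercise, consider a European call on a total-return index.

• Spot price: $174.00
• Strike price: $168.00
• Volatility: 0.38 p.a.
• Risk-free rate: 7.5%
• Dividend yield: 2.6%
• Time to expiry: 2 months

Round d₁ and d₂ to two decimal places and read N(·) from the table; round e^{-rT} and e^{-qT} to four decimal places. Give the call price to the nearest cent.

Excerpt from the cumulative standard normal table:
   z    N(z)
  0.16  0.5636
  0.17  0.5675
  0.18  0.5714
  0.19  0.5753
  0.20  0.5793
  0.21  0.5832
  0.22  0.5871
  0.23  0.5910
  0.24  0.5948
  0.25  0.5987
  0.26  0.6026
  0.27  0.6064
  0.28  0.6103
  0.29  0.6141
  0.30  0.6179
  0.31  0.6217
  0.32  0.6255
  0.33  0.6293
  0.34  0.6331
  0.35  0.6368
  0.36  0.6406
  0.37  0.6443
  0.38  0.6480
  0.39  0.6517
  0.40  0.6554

$14.87

T = 0.1667;  σ√T = 0.1551
ln(S/K) + (r − q + σ²/2)T = ln(174/168) + (0.075 − 0.026 + 0.38²/2)·0.1667 = 0.0351 + 0.0202 = 0.0553
d₁ = 0.0553 / 0.1551 = 0.3564 ⇒ 0.36
d₂ = d₁ − σ√T = 0.3564 − 0.1551 = 0.2013 ⇒ 0.20
exp(−qT) = exp(−0.026·0.1667) = 0.9957;  exp(−rT) = exp(−0.075·0.1667) = 0.9876
C = 174·0.9957·N(0.36) − 168·0.9876·N(0.20) = 174·0.9957·0.6406 − 168·0.9876·0.5793 = 110.9851 − 96.1156 = 14.8695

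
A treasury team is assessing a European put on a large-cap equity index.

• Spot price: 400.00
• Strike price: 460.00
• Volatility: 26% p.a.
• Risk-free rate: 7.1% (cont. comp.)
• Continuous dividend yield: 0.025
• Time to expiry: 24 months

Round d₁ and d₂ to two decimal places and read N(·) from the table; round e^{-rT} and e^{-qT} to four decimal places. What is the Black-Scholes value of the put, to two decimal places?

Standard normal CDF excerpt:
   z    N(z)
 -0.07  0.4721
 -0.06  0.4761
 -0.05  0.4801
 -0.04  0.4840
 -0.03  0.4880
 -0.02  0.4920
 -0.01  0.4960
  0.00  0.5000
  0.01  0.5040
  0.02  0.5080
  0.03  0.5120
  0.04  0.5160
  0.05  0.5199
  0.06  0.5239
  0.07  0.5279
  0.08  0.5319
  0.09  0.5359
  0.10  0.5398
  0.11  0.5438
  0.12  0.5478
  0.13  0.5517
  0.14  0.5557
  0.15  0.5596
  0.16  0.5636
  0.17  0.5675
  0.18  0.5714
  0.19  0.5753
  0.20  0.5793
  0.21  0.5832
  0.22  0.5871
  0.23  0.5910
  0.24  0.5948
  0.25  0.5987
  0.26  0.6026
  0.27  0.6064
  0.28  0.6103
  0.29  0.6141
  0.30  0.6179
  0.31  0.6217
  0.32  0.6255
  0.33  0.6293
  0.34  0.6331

65.45

σ√T = 0.26 × 1.4142 = 0.3677
d₁ = [ln(400/460) + (0.071 − 0.025 + ½·0.26²)·2] / (σ√T) = (-0.1398 + 0.1596) / 0.3677 = 0.0540 → 0.05
d₂ = 0.0540 − 0.3677 = -0.3137 → -0.31
e^(−qT) = e^(−0.025·2) = 0.9512;  e^(−rT) = e^(−0.071·2) = 0.8676
P = 460·0.8676·N(0.31) − 400·0.9512·N(-0.05) = 460·0.8676·0.6217 − 400·0.9512·0.4801 = 248.1180 − 182.6684 = 65.4495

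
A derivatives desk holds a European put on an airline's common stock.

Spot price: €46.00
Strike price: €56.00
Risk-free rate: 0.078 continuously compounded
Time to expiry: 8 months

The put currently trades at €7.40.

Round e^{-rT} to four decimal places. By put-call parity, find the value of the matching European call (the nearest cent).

€0.24

e^(−rT) = e^(−0.078·0.6667) = 0.9493
Put-call parity: C − P = S − K·e^(−rT) = 46 − 56·0.9493 = 46 − 53.1608 = -7.1608
C = P + (C − P) = 7.40 + (-7.1608) = 0.2392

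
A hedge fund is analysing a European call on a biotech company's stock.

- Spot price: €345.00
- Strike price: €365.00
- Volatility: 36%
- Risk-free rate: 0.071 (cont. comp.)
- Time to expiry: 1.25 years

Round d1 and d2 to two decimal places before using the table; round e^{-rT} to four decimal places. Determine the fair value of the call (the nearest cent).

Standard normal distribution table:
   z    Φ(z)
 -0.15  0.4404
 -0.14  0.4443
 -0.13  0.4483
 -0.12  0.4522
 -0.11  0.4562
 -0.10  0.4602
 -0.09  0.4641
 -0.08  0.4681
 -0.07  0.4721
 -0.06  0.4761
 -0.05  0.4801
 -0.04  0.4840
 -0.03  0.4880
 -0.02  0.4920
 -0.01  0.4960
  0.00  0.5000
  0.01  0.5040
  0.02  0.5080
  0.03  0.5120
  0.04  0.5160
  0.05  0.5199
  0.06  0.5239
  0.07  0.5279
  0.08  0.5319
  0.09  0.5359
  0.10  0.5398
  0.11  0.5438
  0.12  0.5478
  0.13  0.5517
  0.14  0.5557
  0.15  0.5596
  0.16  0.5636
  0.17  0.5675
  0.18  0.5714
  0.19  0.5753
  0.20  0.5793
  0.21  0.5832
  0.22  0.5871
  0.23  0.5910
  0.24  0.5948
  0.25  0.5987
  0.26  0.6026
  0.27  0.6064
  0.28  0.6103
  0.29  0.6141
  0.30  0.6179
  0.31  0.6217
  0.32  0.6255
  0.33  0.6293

€59.51

T = 1.25;  σ√T = 0.4025
d₁ = [ln(345/365) + (0.071 + ½·0.36²)·1.25] / (σ√T) = (-0.0564 + 0.1697) / 0.4025 = 0.2817 ⇒ 0.28
d₂ = 0.2817 − 0.4025 = -0.1208 ⇒ -0.12
exp(−rT) = exp(−0.071·1.25) = 0.9151
N(d₁) = N(0.28) = 0.6103;  N(d₂) = N(-0.12) = 0.4522
C = 345·0.6103 − 365·0.9151·0.4522 = 210.5535 − 151.0400 = 59.5135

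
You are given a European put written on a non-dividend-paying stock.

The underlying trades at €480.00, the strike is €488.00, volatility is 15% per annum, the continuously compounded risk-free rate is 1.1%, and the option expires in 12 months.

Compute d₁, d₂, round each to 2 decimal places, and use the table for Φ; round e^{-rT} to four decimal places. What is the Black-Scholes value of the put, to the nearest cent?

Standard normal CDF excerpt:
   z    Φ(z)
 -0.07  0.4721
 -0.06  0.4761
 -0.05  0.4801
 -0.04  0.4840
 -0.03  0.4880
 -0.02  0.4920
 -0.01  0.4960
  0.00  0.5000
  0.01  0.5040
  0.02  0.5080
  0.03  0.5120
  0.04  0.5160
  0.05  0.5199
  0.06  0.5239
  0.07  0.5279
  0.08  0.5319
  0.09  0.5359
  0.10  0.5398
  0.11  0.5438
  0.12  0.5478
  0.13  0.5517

T = 1;  σ√T = 0.1500
d₁ = [ln(480/488) + (0.011 + ½·0.15²)·1] / (σ√T) = (-0.0165 + 0.0222) / 0.1500 = 0.0381 ⇒ 0.04
d₂ = 0.0381 − 0.1500 = -0.1119 ⇒ -0.11
e^(−rT) = e^(−0.011·1) = 0.9891
N(−d₂) = N(0.11) = 0.5438;  N(−d₁) = N(-0.04) = 0.4840
P = 488·0.9891·0.5438 − 480·0.4840 = 262.4818 − 232.3200 = 30.1618

€30.16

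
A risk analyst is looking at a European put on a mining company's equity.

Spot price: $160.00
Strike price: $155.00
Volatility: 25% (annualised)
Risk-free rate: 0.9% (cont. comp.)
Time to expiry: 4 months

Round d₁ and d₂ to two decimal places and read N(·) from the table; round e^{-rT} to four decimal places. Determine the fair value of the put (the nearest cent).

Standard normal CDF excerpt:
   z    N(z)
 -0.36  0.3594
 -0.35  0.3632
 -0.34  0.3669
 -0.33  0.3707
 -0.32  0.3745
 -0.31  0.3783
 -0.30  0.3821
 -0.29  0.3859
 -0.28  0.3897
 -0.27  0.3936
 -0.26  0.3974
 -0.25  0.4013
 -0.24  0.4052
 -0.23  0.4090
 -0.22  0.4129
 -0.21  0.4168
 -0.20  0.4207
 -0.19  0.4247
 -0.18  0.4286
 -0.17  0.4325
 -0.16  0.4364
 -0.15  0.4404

σ√T = 0.25 × 0.5774 = 0.1443
d₁ = [ln(160/155) + (0.009 + ½·0.25²)·0.3333] / (σ√T) = (0.0317 + 0.0134) / 0.1443 = 0.3129 ≈ 0.31
d₂ = 0.3129 − 0.1443 = 0.1686 ≈ 0.17
e^(−rT) = e^(−0.009·0.3333) = 0.9970
P = 155·0.9970·N(-0.17) − 160·N(-0.31) = 155·0.9970·0.4325 − 160·0.3783 = 66.8364 − 60.5280 = 6.3084

$6.31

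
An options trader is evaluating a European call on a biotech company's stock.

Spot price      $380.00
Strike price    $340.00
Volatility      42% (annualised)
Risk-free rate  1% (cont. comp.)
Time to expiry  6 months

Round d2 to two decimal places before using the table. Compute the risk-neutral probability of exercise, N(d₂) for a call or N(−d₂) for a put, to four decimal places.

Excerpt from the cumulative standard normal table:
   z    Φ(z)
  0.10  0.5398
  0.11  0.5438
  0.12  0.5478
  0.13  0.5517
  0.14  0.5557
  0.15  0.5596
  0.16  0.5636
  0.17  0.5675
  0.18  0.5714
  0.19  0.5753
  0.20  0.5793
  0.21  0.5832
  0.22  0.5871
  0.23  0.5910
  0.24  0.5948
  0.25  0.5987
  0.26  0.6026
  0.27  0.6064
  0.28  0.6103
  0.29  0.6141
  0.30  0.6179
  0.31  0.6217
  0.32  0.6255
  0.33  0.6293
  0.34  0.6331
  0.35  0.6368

0.5948

σ√T = 0.42·√0.5 = 0.2970
d₁ = [ln(380/340) + (0.01 + 0.42²/2)·0.5] / 0.2970 = [0.1112 + 0.0491] / 0.2970 = 0.5398 ≈ 0.54
d₂ = d₁ − σ√T = 0.5398 − 0.2970 = 0.2429 ≈ 0.24
Risk-neutral Pr[S_T > K] = N(d₂) = N(0.24) = 0.5948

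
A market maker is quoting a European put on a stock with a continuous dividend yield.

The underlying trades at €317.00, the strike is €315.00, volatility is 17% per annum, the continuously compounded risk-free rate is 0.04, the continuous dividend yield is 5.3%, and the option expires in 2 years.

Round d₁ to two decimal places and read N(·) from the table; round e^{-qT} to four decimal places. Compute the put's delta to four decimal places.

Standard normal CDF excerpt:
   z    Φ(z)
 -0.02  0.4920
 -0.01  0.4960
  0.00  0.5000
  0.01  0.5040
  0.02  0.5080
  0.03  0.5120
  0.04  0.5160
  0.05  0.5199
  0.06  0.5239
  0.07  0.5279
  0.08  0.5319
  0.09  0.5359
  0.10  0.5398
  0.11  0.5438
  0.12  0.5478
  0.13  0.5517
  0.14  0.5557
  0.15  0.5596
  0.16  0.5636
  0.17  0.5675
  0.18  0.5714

-0.4353

σ√T = 0.17·√2 = 0.2404
d₁ = [ln(317/315) + (0.04 − 0.053 + 0.17²/2)·2] / 0.2404 = [0.0063 + 0.0029] / 0.2404 = 0.0384 → 0.04
N(d₁) = N(0.04) = 0.5160
Δ_put = exp(−qT)·(N(d₁) − 1) = 0.8994·(0.5160 − 1) = -0.4353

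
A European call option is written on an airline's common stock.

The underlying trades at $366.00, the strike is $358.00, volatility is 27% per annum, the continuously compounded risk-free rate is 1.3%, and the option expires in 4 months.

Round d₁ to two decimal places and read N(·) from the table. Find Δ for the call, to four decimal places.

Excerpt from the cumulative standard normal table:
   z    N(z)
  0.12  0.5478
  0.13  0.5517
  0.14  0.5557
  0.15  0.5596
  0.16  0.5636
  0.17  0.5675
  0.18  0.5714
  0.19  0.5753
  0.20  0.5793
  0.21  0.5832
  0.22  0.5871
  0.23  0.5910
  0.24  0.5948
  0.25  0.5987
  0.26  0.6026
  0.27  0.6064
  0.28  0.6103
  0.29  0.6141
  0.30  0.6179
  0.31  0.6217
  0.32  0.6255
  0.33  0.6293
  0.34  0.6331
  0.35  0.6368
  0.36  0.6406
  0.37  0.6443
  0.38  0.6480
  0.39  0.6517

0.5987

σ√T = 0.27·√0.3333 = 0.1559
d₁ = [ln(366/358) + (0.013 + 0.27²/2)·0.3333] / 0.1559 = [0.0221 + 0.0165] / 0.1559 = 0.2475 → 0.25
N(d₁) = N(0.25) = 0.5987
Δ_call = N(d₁) = 0.5987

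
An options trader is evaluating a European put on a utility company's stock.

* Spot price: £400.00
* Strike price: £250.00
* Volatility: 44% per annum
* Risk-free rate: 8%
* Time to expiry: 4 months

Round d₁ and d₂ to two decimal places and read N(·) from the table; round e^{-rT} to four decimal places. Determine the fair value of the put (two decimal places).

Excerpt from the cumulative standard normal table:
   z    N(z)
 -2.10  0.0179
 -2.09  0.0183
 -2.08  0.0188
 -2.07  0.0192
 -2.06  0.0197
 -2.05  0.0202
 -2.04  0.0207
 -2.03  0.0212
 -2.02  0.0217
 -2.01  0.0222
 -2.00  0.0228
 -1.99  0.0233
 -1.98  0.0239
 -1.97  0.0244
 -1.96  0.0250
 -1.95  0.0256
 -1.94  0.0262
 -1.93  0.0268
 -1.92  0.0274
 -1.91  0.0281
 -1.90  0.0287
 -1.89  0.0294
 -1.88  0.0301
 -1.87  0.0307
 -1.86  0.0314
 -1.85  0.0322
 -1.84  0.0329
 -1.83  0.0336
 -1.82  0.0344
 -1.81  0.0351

σ√T = 0.44·√0.3333 = 0.2540
d₁ = [ln(400/250) + (0.08 + 0.44²/2)·0.3333] / 0.2540 = [0.4700 + 0.0589] / 0.2540 = 2.0821 ≈ 2.08
d₂ = d₁ − σ√T = 2.0821 − 0.2540 = 1.8281 ≈ 1.83
exp(−rT) = exp(−0.08·0.3333) = 0.9737
P = 250·0.9737·N(-1.83) − 400·N(-2.08) = 250·0.9737·0.0336 − 400·0.0188 = 8.1791 − 7.5200 = 0.6591

£0.66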